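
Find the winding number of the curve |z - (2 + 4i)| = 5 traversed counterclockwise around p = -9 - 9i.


Step 1: Center c = (2, 4), radius = 5
Step 2: |p - c|^2 = (-11)^2 + (-13)^2 = 290
Step 3: r^2 = 25
Step 4: |p-c| > r so winding number = 0

0


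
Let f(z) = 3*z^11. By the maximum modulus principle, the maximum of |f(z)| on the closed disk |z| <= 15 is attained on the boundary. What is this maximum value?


Step 1: On |z| = 15, |f(z)| = 3 * |z|^11 = 3 * 15^11
Step 2: By maximum modulus principle, maximum is on boundary.
Step 3: Maximum = 3 * 8649755859375 = 25949267578125

25949267578125


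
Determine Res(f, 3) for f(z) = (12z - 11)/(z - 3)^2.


Step 1: Pole of order 2 at z = 3
Step 2: Res = lim d/dz [(z - 3)^2 * f(z)] as z -> 3
Step 3: (z - 3)^2 * f(z) = 12z - 11
Step 4: d/dz[12z - 11] = 12

12


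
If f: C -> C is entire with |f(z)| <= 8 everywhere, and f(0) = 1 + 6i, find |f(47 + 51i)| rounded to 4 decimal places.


Step 1: By Liouville's theorem, a bounded entire function is constant.
Step 2: f(z) = f(0) = 1 + 6i for all z.
Step 3: |f(w)| = |1 + 6i| = sqrt(1 + 36)
Step 4: = 6.0828

6.0828


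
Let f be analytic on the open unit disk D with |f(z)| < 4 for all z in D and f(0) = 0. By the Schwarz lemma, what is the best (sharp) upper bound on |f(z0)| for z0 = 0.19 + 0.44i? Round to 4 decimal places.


Step 1: g = f/4 maps D -> D with g(0) = 0, so by the Schwarz lemma |g(z)| <= |z|, i.e. |f(z)| <= 4|z|; this is sharp (f(z) = 4z).
Step 2: |z0|^2 = 0.19^2 + 0.44^2 = 0.2297
Step 3: |z0| = sqrt(0.2297) = 0.47927
Step 4: Best bound = 4 * |z0| = 4 * 0.47927 = 1.9171

1.9171


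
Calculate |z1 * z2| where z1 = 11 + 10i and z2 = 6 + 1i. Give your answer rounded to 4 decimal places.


Step 1: |z1| = sqrt(11^2 + 10^2) = sqrt(221)
Step 2: |z2| = sqrt(6^2 + 1^2) = sqrt(37)
Step 3: |z1*z2| = |z1|*|z2| = sqrt(221) * sqrt(37) = sqrt(221 * 37) = sqrt(8177)
Step 4: = 90.4268

90.4268


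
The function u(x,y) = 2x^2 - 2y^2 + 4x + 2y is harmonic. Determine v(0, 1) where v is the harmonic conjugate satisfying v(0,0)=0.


Step 1: v_x = -u_y = 4y - 2
Step 2: v_y = u_x = 4x + 4
Step 3: v = 4xy - 2x + 4y + C
Step 4: v(0,0) = 0 => C = 0
Step 5: v(0, 1) = 4

4


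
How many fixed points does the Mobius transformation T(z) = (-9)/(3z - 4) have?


Step 1: Fixed points satisfy T(z) = z
Step 2: 3z^2 - 4z + 9 = 0
Step 3: Discriminant = (-4)^2 - 4*3*9 = -92
Step 4: Number of fixed points = 2

2


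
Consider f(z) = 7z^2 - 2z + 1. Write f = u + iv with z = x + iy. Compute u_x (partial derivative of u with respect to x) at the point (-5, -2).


Step 1: f(z) = 7(x+iy)^2 - 2(x+iy) + 1
Step 2: u = 7(x^2 - y^2) - 2x + 1
Step 3: u_x = 14x - 2
Step 4: At (-5, -2): u_x = -70 - 2 = -72

-72


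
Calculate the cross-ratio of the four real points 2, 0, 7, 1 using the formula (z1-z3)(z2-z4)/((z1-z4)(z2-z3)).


Step 1: (z1-z3)(z2-z4) = (-5) * (-1) = 5
Step 2: (z1-z4)(z2-z3) = 1 * (-7) = -7
Step 3: Cross-ratio = -5/7 = -5/7

-5/7


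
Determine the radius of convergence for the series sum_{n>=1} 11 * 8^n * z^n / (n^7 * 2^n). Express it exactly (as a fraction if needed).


Step 1: General term a_n = 11 * 8^n / (n^7 * 2^n)
Step 2: By the root test, |a_n|^(1/n) = 11^(1/n) * 8 / (n^(7/n) * 2) -> 8/2 as n -> infinity (since 11^(1/n) -> 1 and n^(7/n) -> 1)
Step 3: R = 1/lim|a_n|^(1/n) = 2/8 = 1/4

1/4


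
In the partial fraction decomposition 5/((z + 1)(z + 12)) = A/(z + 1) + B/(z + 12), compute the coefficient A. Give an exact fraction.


Step 1: Multiply both sides by (z + 1) and set z = -1
Step 2: A = 5 / (-1 + 12)
Step 3: A = 5 / 11
Step 4: A = 5/11

5/11


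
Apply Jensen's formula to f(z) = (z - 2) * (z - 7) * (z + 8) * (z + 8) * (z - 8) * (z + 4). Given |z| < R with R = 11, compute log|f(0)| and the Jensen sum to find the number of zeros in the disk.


Jensen's formula: (1/2pi)*integral log|f(Re^it)|dt = log|f(0)| + sum_{|a_k|<R} log(R/|a_k|)
Step 1: f(0) = (-2) * (-7) * 8 * 8 * (-8) * 4 = -28672
Step 2: log|f(0)| = log|2| + log|7| + log|-8| + log|-8| + log|8| + log|-4| = 10.2637
Step 3: Zeros inside |z| < 11: 2, 7, -8, -8, 8, -4
Step 4: Jensen sum = log(11/2) + log(11/7) + log(11/8) + log(11/8) + log(11/8) + log(11/4) = 4.1237
Step 5: n(R) = number of terms in the Jensen sum = count of zeros inside |z| < 11 = 6

6


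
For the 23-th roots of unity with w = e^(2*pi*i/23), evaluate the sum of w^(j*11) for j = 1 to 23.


Step 1: The sum sum_{j=1}^{n} w^(k*j) equals n if n | k, else 0.
Step 2: Here n = 23, k = 11
Step 3: Does n divide k? 23 | 11 -> False
Step 4: Sum = 0

0


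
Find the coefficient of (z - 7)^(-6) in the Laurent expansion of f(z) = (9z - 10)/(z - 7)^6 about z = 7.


Step 1: Write the numerator in powers of (z - 7): 9z - 10 = 9(z - 7) + (9*7 - 10) = 9(z - 7) + 53
Step 2: Divide by (z - 7)^6: f(z) = 53(z - 7)^(-6) + 9(z - 7)^(-5)
Step 3: This finite sum is the Laurent series of f about z = 7.
Step 4: Coefficient of (z - 7)^(-6) = 9*7 - 10 = 53

53


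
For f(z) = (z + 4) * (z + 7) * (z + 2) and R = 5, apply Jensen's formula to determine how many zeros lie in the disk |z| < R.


Jensen's formula: (1/2pi)*integral log|f(Re^it)|dt = log|f(0)| + sum_{|a_k|<R} log(R/|a_k|)
Step 1: f(0) = 4 * 7 * 2 = 56
Step 2: log|f(0)| = log|-4| + log|-7| + log|-2| = 4.0254
Step 3: Zeros inside |z| < 5: -4, -2
Step 4: Jensen sum = log(5/4) + log(5/2) = 1.1394
Step 5: n(R) = number of terms in the Jensen sum = count of zeros inside |z| < 5 = 2

2


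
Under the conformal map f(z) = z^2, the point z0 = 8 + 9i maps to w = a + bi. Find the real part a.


Step 1: z0 = 8 + 9i
Step 2: z0^2 = 8^2 - 9^2 + 144i
Step 3: real part = 64 - 81 = -17

-17


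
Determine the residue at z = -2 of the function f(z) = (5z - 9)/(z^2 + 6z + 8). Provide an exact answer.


Step 1: Q(z) = z^2 + 6z + 8 = (z + 2)(z + 4)
Step 2: Q'(z) = 2z + 6
Step 3: Q'(-2) = 2, P(-2) = -19
Step 4: Res = P(-2)/Q'(-2) = -19/2 = -19/2

-19/2


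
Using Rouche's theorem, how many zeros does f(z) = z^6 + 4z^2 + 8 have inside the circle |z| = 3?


Step 1: On |z| = 3 the three terms have sizes |z^6| = 3^6 = 729, |4z^2| = 4*3^2 = 36, |8| = 8
Step 2: The dominant term is g(z) = z^6; let h(z) = 4z^2 + 8 so f = g + h
Step 3: On |z| = 3: |g| = 729 and |h| <= 36 + 8 = 44
Step 4: Since 729 > 44, |h| < |g| on |z| = 3, so by Rouche f has the same number of zeros as g inside |z| < 3
Step 5: g(z) = z^6 has 6 zeros (all at the origin) inside |z| < 3. Answer = 6

6


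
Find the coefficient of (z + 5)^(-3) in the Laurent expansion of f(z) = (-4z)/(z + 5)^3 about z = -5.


Step 1: Write the numerator in powers of (z + 5): -4z = -4(z + 5) + (-4*(-5) + 0) = -4(z + 5) + 20
Step 2: Divide by (z + 5)^3: f(z) = 20(z + 5)^(-3) - 4(z + 5)^(-2)
Step 3: This finite sum is the Laurent series of f about z = -5.
Step 4: Coefficient of (z + 5)^(-3) = -4*(-5) + 0 = 20

20


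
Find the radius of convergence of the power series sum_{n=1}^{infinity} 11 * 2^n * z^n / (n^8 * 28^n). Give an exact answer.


Step 1: General term a_n = 11 * 2^n / (n^8 * 28^n)
Step 2: By the root test, |a_n|^(1/n) = 11^(1/n) * 2 / (n^(8/n) * 28) -> 2/28 as n -> infinity (since 11^(1/n) -> 1 and n^(8/n) -> 1)
Step 3: R = 1/lim|a_n|^(1/n) = 28/2 = 14

14


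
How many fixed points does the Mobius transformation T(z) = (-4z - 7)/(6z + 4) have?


Step 1: Fixed points satisfy T(z) = z
Step 2: 6z^2 + 8z + 7 = 0
Step 3: Discriminant = 8^2 - 4*6*7 = -104
Step 4: Number of fixed points = 2

2


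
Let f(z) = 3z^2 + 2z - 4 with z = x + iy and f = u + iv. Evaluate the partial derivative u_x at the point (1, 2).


Step 1: f(z) = 3(x+iy)^2 + 2(x+iy) - 4
Step 2: u = 3(x^2 - y^2) + 2x - 4
Step 3: u_x = 6x + 2
Step 4: At (1, 2): u_x = 6 + 2 = 8

8


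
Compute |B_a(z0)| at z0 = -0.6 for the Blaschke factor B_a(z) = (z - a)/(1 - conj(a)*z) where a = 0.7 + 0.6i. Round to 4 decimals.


Step 1: Numerator z0 - a = -0.6 - (0.7 + 0.6i) = -1.3 - 0.6i
Step 2: Denominator 1 - conj(a)*z0 = 1 - (0.7 - 0.6i)*(-0.6) = 1.42 - 0.36i
Step 3: |z0 - a|^2 = (-1.3)^2 + (-0.6)^2 = 2.05; |1 - conj(a)*z0|^2 = 1.42^2 + (-0.36)^2 = 2.146
Step 4: |B_a(-0.6)| = sqrt(2.05 / 2.146) = sqrt(0.955266)
Step 5: = 0.9774

0.9774


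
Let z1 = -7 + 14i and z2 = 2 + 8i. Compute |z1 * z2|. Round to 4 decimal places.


Step 1: |z1| = sqrt((-7)^2 + 14^2) = sqrt(245)
Step 2: |z2| = sqrt(2^2 + 8^2) = sqrt(68)
Step 3: |z1*z2| = |z1|*|z2| = sqrt(245) * sqrt(68) = sqrt(245 * 68) = sqrt(16660)
Step 4: = 129.0736

129.0736


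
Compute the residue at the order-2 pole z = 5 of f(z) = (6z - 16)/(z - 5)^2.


Step 1: Pole of order 2 at z = 5
Step 2: Res = lim d/dz [(z - 5)^2 * f(z)] as z -> 5
Step 3: (z - 5)^2 * f(z) = 6z - 16
Step 4: d/dz[6z - 16] = 6

6


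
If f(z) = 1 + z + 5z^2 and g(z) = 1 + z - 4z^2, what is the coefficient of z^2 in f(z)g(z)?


Step 1: z^2 term in f*g comes from: (1)*(-4z^2) + (z)*(z) + (5z^2)*(1)
Step 2: = -4 + 1 + 5
Step 3: = 2

2


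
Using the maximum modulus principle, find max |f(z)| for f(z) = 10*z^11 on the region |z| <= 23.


Step 1: On |z| = 23, |f(z)| = 10 * |z|^11 = 10 * 23^11
Step 2: By maximum modulus principle, maximum is on boundary.
Step 3: Maximum = 10 * 952809757913927 = 9528097579139270

9528097579139270


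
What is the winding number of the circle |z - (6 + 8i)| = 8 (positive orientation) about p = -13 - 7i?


Step 1: Center c = (6, 8), radius = 8
Step 2: |p - c|^2 = (-19)^2 + (-15)^2 = 586
Step 3: r^2 = 64
Step 4: |p-c| > r so winding number = 0

0


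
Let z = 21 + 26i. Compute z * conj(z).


Step 1: conj(z) = 21 - 26i
Step 2: z * conj(z) = 21^2 + 26^2
Step 3: = 441 + 676 = 1117

1117


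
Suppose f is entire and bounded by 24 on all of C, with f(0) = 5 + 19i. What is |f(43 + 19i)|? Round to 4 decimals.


Step 1: By Liouville's theorem, a bounded entire function is constant.
Step 2: f(z) = f(0) = 5 + 19i for all z.
Step 3: |f(w)| = |5 + 19i| = sqrt(25 + 361)
Step 4: = 19.6469

19.6469


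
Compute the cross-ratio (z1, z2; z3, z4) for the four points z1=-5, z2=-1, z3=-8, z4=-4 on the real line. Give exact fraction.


Step 1: (z1-z3)(z2-z4) = 3 * 3 = 9
Step 2: (z1-z4)(z2-z3) = (-1) * 7 = -7
Step 3: Cross-ratio = -9/7 = -9/7

-9/7


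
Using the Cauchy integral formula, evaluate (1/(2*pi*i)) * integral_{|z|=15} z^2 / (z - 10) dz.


Step 1: f(z) = z^2, a = 10 is inside |z| = 15
Step 2: By Cauchy integral formula: (1/(2pi*i)) * integral = f(a)
Step 3: f(10) = 10^2 = 100

100


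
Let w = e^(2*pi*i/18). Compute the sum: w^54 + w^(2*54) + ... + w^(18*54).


Step 1: The sum sum_{j=1}^{n} w^(k*j) equals n if n | k, else 0.
Step 2: Here n = 18, k = 54
Step 3: Does n divide k? 18 | 54 -> True
Step 4: Sum = 18

18


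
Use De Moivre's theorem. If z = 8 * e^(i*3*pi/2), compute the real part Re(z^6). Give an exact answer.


Step 1: By De Moivre's theorem, z^6 = 8^6 * e^(i*6*3*pi/2) = 262144 * (cos(9*pi) + i*sin(9*pi))
Step 2: |z|^6 = 8^6 = 262144
Step 3: Reduce the angle mod 2*pi: 9*pi - 8*pi = pi
Step 4: cos(pi) = -1
Step 5: Re(z^6) = 262144 * (-1) = -262144

-262144


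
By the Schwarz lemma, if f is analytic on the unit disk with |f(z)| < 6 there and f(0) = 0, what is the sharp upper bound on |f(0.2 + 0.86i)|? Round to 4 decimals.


Step 1: g = f/6 maps D -> D with g(0) = 0, so by the Schwarz lemma |g(z)| <= |z|, i.e. |f(z)| <= 6|z|; this is sharp (f(z) = 6z).
Step 2: |z0|^2 = 0.2^2 + 0.86^2 = 0.7796
Step 3: |z0| = sqrt(0.7796) = 0.88295
Step 4: Best bound = 6 * |z0| = 6 * 0.88295 = 5.2977

5.2977


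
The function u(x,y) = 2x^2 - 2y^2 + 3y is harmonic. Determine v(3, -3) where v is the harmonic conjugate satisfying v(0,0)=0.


Step 1: v_x = -u_y = 4y - 3
Step 2: v_y = u_x = 4x + 0
Step 3: v = 4xy - 3x + C
Step 4: v(0,0) = 0 => C = 0
Step 5: v(3, -3) = -45

-45


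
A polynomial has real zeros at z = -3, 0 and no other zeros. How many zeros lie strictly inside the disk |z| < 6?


Step 1: Check each root:
  z = -3: |-3| = 3 < 6
  z = 0: |0| = 0 < 6
Step 2: Count = 2

2


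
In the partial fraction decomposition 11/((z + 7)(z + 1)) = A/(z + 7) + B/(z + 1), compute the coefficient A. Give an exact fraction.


Step 1: Multiply both sides by (z + 7) and set z = -7
Step 2: A = 11 / (-7 + 1)
Step 3: A = 11 / (-6)
Step 4: A = -11/6

-11/6


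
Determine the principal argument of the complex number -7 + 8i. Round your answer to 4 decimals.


Step 1: z = -7 + 8i
Step 2: arg(z) = atan2(8, -7)
Step 3: arg(z) = 2.2896

2.2896


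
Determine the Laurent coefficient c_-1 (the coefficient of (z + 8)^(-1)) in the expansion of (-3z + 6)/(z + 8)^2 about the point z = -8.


Step 1: Write the numerator in powers of (z + 8): -3z + 6 = -3(z + 8) + (-3*(-8) + 6) = -3(z + 8) + 30
Step 2: Divide by (z + 8)^2: f(z) = 30(z + 8)^(-2) - 3(z + 8)^(-1)
Step 3: This finite sum is the Laurent series of f about z = -8.
Step 4: Coefficient of (z + 8)^(-1) = coefficient of (z + 8) in the re-centred numerator = -3

-3


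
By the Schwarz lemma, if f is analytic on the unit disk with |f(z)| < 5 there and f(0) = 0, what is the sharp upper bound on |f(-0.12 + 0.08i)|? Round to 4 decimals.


Step 1: g = f/5 maps D -> D with g(0) = 0, so by the Schwarz lemma |g(z)| <= |z|, i.e. |f(z)| <= 5|z|; this is sharp (f(z) = 5z).
Step 2: |z0|^2 = (-0.12)^2 + 0.08^2 = 0.0208
Step 3: |z0| = sqrt(0.0208) = 0.144222
Step 4: Best bound = 5 * |z0| = 5 * 0.144222 = 0.7211

0.7211


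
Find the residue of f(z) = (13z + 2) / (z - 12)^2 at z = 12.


Step 1: Pole of order 2 at z = 12
Step 2: Res = lim d/dz [(z - 12)^2 * f(z)] as z -> 12
Step 3: (z - 12)^2 * f(z) = 13z + 2
Step 4: d/dz[13z + 2] = 13

13


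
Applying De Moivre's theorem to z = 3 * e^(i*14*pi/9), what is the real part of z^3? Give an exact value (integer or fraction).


Step 1: By De Moivre's theorem, z^3 = 3^3 * e^(i*3*14*pi/9) = 27 * (cos(14*pi/3) + i*sin(14*pi/3))
Step 2: |z|^3 = 3^3 = 27
Step 3: Reduce the angle mod 2*pi: 14*pi/3 - 4*pi = 2*pi/3
Step 4: cos(2*pi/3) = -1/2
Step 5: Re(z^3) = 27 * (-1/2) = -27/2

-27/2


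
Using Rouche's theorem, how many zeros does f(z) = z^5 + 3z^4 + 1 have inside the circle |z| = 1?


Step 1: On |z| = 1 the three terms have sizes |z^5| = 1^5 = 1, |3z^4| = 3*1^4 = 3, |1| = 1
Step 2: The dominant term is g(z) = 3z^4; let h(z) = z^5 + 1 so f = g + h
Step 3: On |z| = 1: |g| = 3 and |h| <= 1 + 1 = 2
Step 4: Since 3 > 2, |h| < |g| on |z| = 1, so by Rouche f has the same number of zeros as g inside |z| < 1
Step 5: g(z) = 3z^4 has 4 zeros (at the origin, multiplicity 4) inside |z| < 1. Answer = 4

4


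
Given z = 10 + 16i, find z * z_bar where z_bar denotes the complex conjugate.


Step 1: conj(z) = 10 - 16i
Step 2: z * conj(z) = 10^2 + 16^2
Step 3: = 100 + 256 = 356

356


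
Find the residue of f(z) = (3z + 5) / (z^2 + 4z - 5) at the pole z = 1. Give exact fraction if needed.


Step 1: Q(z) = z^2 + 4z - 5 = (z - 1)(z + 5)
Step 2: Q'(z) = 2z + 4
Step 3: Q'(1) = 6, P(1) = 8
Step 4: Res = P(1)/Q'(1) = 8/6 = 4/3

4/3


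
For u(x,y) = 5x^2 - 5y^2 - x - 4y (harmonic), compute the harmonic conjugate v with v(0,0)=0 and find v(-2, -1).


Step 1: v_x = -u_y = 10y + 4
Step 2: v_y = u_x = 10x - 1
Step 3: v = 10xy + 4x - y + C
Step 4: v(0,0) = 0 => C = 0
Step 5: v(-2, -1) = 13

13


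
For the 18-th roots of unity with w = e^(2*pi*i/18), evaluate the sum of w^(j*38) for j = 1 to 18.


Step 1: The sum sum_{j=1}^{n} w^(k*j) equals n if n | k, else 0.
Step 2: Here n = 18, k = 38
Step 3: Does n divide k? 18 | 38 -> False
Step 4: Sum = 0

0


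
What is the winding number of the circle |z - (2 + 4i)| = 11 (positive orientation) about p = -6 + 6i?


Step 1: Center c = (2, 4), radius = 11
Step 2: |p - c|^2 = (-8)^2 + 2^2 = 68
Step 3: r^2 = 121
Step 4: |p-c| < r so winding number = 1

1


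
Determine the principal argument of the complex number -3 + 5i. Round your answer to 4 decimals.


Step 1: z = -3 + 5i
Step 2: arg(z) = atan2(5, -3)
Step 3: arg(z) = 2.1112

2.1112


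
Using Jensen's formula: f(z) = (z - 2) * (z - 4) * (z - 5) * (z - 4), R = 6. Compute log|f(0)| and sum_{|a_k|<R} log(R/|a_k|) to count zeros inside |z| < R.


Jensen's formula: (1/2pi)*integral log|f(Re^it)|dt = log|f(0)| + sum_{|a_k|<R} log(R/|a_k|)
Step 1: f(0) = (-2) * (-4) * (-5) * (-4) = 160
Step 2: log|f(0)| = log|2| + log|4| + log|5| + log|4| = 5.0752
Step 3: Zeros inside |z| < 6: 2, 4, 5, 4
Step 4: Jensen sum = log(6/2) + log(6/4) + log(6/5) + log(6/4) = 2.0919
Step 5: n(R) = number of terms in the Jensen sum = count of zeros inside |z| < 6 = 4

4


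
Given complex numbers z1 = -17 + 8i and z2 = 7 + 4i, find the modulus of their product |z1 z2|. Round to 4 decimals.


Step 1: |z1| = sqrt((-17)^2 + 8^2) = sqrt(353)
Step 2: |z2| = sqrt(7^2 + 4^2) = sqrt(65)
Step 3: |z1*z2| = |z1|*|z2| = sqrt(353) * sqrt(65) = sqrt(353 * 65) = sqrt(22945)
Step 4: = 151.4761

151.4761


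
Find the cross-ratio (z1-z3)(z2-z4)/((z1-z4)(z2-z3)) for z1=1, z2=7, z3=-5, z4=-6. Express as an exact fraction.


Step 1: (z1-z3)(z2-z4) = 6 * 13 = 78
Step 2: (z1-z4)(z2-z3) = 7 * 12 = 84
Step 3: Cross-ratio = 78/84 = 13/14

13/14


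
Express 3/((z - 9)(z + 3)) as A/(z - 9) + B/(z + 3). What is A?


Step 1: Multiply both sides by (z - 9) and set z = 9
Step 2: A = 3 / (9 + 3)
Step 3: A = 3 / 12
Step 4: A = 1/4

1/4


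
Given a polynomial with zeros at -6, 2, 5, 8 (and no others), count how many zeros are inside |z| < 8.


Step 1: Check each root:
  z = -6: |-6| = 6 < 8
  z = 2: |2| = 2 < 8
  z = 5: |5| = 5 < 8
  z = 8: |8| = 8 >= 8
Step 2: Count = 3

3


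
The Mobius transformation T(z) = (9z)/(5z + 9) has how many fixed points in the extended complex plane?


Step 1: Fixed points satisfy T(z) = z
Step 2: 5z^2 = 0
Step 3: Discriminant = 0^2 - 4*5*0 = 0
Step 4: Number of fixed points = 1

1


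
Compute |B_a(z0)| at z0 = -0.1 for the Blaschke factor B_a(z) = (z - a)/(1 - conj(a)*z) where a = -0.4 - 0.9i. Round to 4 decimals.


Step 1: Numerator z0 - a = -0.1 - (-0.4 - 0.9i) = 0.3 + 0.9i
Step 2: Denominator 1 - conj(a)*z0 = 1 - (-0.4 + 0.9i)*(-0.1) = 0.96 + 0.09i
Step 3: |z0 - a|^2 = 0.3^2 + 0.9^2 = 0.9; |1 - conj(a)*z0|^2 = 0.96^2 + 0.09^2 = 0.9297
Step 4: |B_a(-0.1)| = sqrt(0.9 / 0.9297) = sqrt(0.968054)
Step 5: = 0.9839

0.9839


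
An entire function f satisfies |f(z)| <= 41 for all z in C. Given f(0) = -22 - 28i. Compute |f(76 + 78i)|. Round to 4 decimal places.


Step 1: By Liouville's theorem, a bounded entire function is constant.
Step 2: f(z) = f(0) = -22 - 28i for all z.
Step 3: |f(w)| = |-22 - 28i| = sqrt(484 + 784)
Step 4: = 35.609

35.609


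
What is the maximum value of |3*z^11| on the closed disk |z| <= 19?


Step 1: On |z| = 19, |f(z)| = 3 * |z|^11 = 3 * 19^11
Step 2: By maximum modulus principle, maximum is on boundary.
Step 3: Maximum = 3 * 116490258898219 = 349470776694657

349470776694657


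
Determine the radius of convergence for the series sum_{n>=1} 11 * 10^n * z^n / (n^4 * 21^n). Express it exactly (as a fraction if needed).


Step 1: General term a_n = 11 * 10^n / (n^4 * 21^n)
Step 2: By the root test, |a_n|^(1/n) = 11^(1/n) * 10 / (n^(4/n) * 21) -> 10/21 as n -> infinity (since 11^(1/n) -> 1 and n^(4/n) -> 1)
Step 3: R = 1/lim|a_n|^(1/n) = 21/10

21/10


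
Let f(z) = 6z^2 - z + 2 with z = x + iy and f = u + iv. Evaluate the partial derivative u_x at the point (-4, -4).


Step 1: f(z) = 6(x+iy)^2 - (x+iy) + 2
Step 2: u = 6(x^2 - y^2) - x + 2
Step 3: u_x = 12x - 1
Step 4: At (-4, -4): u_x = -48 - 1 = -49

-49


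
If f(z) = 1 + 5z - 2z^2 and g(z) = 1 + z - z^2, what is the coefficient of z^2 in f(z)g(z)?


Step 1: z^2 term in f*g comes from: (1)*(-z^2) + (5z)*(z) + (-2z^2)*(1)
Step 2: = -1 + 5 - 2
Step 3: = 2

2


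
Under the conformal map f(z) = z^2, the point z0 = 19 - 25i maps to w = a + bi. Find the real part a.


Step 1: z0 = 19 - 25i
Step 2: z0^2 = 19^2 - (-25)^2 - 950i
Step 3: real part = 361 - 625 = -264

-264


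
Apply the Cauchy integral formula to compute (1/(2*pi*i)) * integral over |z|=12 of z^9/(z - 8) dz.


Step 1: f(z) = z^9, a = 8 is inside |z| = 12
Step 2: By Cauchy integral formula: (1/(2pi*i)) * integral = f(a)
Step 3: f(8) = 8^9 = 134217728

134217728


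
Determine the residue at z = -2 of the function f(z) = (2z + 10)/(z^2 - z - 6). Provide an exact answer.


Step 1: Q(z) = z^2 - z - 6 = (z + 2)(z - 3)
Step 2: Q'(z) = 2z - 1
Step 3: Q'(-2) = -5, P(-2) = 6
Step 4: Res = P(-2)/Q'(-2) = 6/(-5) = -6/5

-6/5


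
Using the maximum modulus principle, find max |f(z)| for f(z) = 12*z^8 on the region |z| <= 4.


Step 1: On |z| = 4, |f(z)| = 12 * |z|^8 = 12 * 4^8
Step 2: By maximum modulus principle, maximum is on boundary.
Step 3: Maximum = 12 * 65536 = 786432

786432


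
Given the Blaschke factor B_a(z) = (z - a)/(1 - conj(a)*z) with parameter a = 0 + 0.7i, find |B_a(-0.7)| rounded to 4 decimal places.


Step 1: Numerator z0 - a = -0.7 - (0 + 0.7i) = -0.7 - 0.7i
Step 2: Denominator 1 - conj(a)*z0 = 1 - (0 - 0.7i)*(-0.7) = 1 - 0.49i
Step 3: |z0 - a|^2 = (-0.7)^2 + (-0.7)^2 = 0.98; |1 - conj(a)*z0|^2 = 1^2 + (-0.49)^2 = 1.2401
Step 4: |B_a(-0.7)| = sqrt(0.98 / 1.2401) = sqrt(0.790259)
Step 5: = 0.889

0.889


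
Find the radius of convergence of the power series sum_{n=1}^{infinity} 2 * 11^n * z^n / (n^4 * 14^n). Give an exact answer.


Step 1: General term a_n = 2 * 11^n / (n^4 * 14^n)
Step 2: By the root test, |a_n|^(1/n) = 2^(1/n) * 11 / (n^(4/n) * 14) -> 11/14 as n -> infinity (since 2^(1/n) -> 1 and n^(4/n) -> 1)
Step 3: R = 1/lim|a_n|^(1/n) = 14/11

14/11


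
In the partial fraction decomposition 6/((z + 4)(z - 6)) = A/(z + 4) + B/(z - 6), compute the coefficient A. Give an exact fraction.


Step 1: Multiply both sides by (z + 4) and set z = -4
Step 2: A = 6 / (-4 - 6)
Step 3: A = 6 / (-10)
Step 4: A = -3/5

-3/5


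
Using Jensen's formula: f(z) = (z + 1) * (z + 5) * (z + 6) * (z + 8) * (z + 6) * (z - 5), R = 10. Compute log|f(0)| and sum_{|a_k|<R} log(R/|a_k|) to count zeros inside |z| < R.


Jensen's formula: (1/2pi)*integral log|f(Re^it)|dt = log|f(0)| + sum_{|a_k|<R} log(R/|a_k|)
Step 1: f(0) = 1 * 5 * 6 * 8 * 6 * (-5) = -7200
Step 2: log|f(0)| = log|-1| + log|-5| + log|-6| + log|-8| + log|-6| + log|5| = 8.8818
Step 3: Zeros inside |z| < 10: -1, -5, -6, -8, -6, 5
Step 4: Jensen sum = log(10/1) + log(10/5) + log(10/6) + log(10/8) + log(10/6) + log(10/5) = 4.9337
Step 5: n(R) = number of terms in the Jensen sum = count of zeros inside |z| < 10 = 6

6


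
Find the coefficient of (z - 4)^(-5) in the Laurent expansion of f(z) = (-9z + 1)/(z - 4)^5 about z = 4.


Step 1: Write the numerator in powers of (z - 4): -9z + 1 = -9(z - 4) + (-9*4 + 1) = -9(z - 4) - 35
Step 2: Divide by (z - 4)^5: f(z) = -35(z - 4)^(-5) - 9(z - 4)^(-4)
Step 3: This finite sum is the Laurent series of f about z = 4.
Step 4: Coefficient of (z - 4)^(-5) = -9*4 + 1 = -35

-35


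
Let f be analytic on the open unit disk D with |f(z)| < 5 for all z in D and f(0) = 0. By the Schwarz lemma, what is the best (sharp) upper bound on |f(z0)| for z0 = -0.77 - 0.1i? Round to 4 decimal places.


Step 1: g = f/5 maps D -> D with g(0) = 0, so by the Schwarz lemma |g(z)| <= |z|, i.e. |f(z)| <= 5|z|; this is sharp (f(z) = 5z).
Step 2: |z0|^2 = (-0.77)^2 + (-0.1)^2 = 0.6029
Step 3: |z0| = sqrt(0.6029) = 0.776466
Step 4: Best bound = 5 * |z0| = 5 * 0.776466 = 3.8823

3.8823


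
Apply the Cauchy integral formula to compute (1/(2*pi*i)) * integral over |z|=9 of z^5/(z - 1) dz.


Step 1: f(z) = z^5, a = 1 is inside |z| = 9
Step 2: By Cauchy integral formula: (1/(2pi*i)) * integral = f(a)
Step 3: f(1) = 1^5 = 1

1


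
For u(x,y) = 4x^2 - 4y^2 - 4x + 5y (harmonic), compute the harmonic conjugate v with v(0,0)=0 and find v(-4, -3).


Step 1: v_x = -u_y = 8y - 5
Step 2: v_y = u_x = 8x - 4
Step 3: v = 8xy - 5x - 4y + C
Step 4: v(0,0) = 0 => C = 0
Step 5: v(-4, -3) = 128

128


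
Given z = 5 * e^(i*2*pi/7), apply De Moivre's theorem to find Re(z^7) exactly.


Step 1: By De Moivre's theorem, z^7 = 5^7 * e^(i*7*2*pi/7) = 78125 * (cos(2*pi) + i*sin(2*pi))
Step 2: |z|^7 = 5^7 = 78125
Step 3: Reduce the angle mod 2*pi: 2*pi - 2*pi = 0
Step 4: cos(0) = 1
Step 5: Re(z^7) = 78125 * 1 = 78125

78125


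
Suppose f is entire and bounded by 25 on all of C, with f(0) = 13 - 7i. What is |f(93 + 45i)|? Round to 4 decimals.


Step 1: By Liouville's theorem, a bounded entire function is constant.
Step 2: f(z) = f(0) = 13 - 7i for all z.
Step 3: |f(w)| = |13 - 7i| = sqrt(169 + 49)
Step 4: = 14.7648

14.7648


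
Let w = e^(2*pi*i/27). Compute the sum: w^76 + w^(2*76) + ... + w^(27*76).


Step 1: The sum sum_{j=1}^{n} w^(k*j) equals n if n | k, else 0.
Step 2: Here n = 27, k = 76
Step 3: Does n divide k? 27 | 76 -> False
Step 4: Sum = 0

0


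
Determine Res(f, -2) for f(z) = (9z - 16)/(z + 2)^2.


Step 1: Pole of order 2 at z = -2
Step 2: Res = lim d/dz [(z + 2)^2 * f(z)] as z -> -2
Step 3: (z + 2)^2 * f(z) = 9z - 16
Step 4: d/dz[9z - 16] = 9

9


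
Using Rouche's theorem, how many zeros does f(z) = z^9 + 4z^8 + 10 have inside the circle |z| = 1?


Step 1: On |z| = 1 the three terms have sizes |z^9| = 1^9 = 1, |4z^8| = 4*1^8 = 4, |10| = 10
Step 2: The dominant term is g(z) = 10; let h(z) = z^9 + 4z^8 so f = g + h
Step 3: On |z| = 1: |g| = 10 and |h| <= 1 + 4 = 5
Step 4: Since 10 > 5, |h| < |g| on |z| = 1, so by Rouche f has the same number of zeros as g inside |z| < 1
Step 5: g(z) = 10 is a nonzero constant with no zeros inside |z| < 1. Answer = 0

0


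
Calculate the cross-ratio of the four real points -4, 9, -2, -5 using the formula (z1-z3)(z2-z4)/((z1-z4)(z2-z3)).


Step 1: (z1-z3)(z2-z4) = (-2) * 14 = -28
Step 2: (z1-z4)(z2-z3) = 1 * 11 = 11
Step 3: Cross-ratio = -28/11 = -28/11

-28/11


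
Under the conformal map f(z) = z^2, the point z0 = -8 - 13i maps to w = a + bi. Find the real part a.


Step 1: z0 = -8 - 13i
Step 2: z0^2 = (-8)^2 - (-13)^2 + 208i
Step 3: real part = 64 - 169 = -105

-105


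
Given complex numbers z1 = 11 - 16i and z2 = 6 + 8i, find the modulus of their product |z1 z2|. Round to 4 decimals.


Step 1: |z1| = sqrt(11^2 + (-16)^2) = sqrt(377)
Step 2: |z2| = sqrt(6^2 + 8^2) = sqrt(100)
Step 3: |z1*z2| = |z1|*|z2| = sqrt(377) * sqrt(100) = sqrt(377 * 100) = sqrt(37700)
Step 4: = 194.1649

194.1649


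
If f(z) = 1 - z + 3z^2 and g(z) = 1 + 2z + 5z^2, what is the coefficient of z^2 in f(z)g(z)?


Step 1: z^2 term in f*g comes from: (1)*(5z^2) + (-z)*(2z) + (3z^2)*(1)
Step 2: = 5 - 2 + 3
Step 3: = 6

6


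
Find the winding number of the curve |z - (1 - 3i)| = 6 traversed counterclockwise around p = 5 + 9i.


Step 1: Center c = (1, -3), radius = 6
Step 2: |p - c|^2 = 4^2 + 12^2 = 160
Step 3: r^2 = 36
Step 4: |p-c| > r so winding number = 0

0


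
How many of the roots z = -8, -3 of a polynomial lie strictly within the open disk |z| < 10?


Step 1: Check each root:
  z = -8: |-8| = 8 < 10
  z = -3: |-3| = 3 < 10
Step 2: Count = 2

2


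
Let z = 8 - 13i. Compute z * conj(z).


Step 1: conj(z) = 8 + 13i
Step 2: z * conj(z) = 8^2 + (-13)^2
Step 3: = 64 + 169 = 233

233


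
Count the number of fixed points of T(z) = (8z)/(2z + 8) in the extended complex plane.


Step 1: Fixed points satisfy T(z) = z
Step 2: 2z^2 = 0
Step 3: Discriminant = 0^2 - 4*2*0 = 0
Step 4: Number of fixed points = 1

1


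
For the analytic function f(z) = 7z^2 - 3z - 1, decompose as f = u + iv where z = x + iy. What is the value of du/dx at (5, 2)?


Step 1: f(z) = 7(x+iy)^2 - 3(x+iy) - 1
Step 2: u = 7(x^2 - y^2) - 3x - 1
Step 3: u_x = 14x - 3
Step 4: At (5, 2): u_x = 70 - 3 = 67

67


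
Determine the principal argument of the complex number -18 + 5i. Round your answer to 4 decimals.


Step 1: z = -18 + 5i
Step 2: arg(z) = atan2(5, -18)
Step 3: arg(z) = 2.8706

2.8706


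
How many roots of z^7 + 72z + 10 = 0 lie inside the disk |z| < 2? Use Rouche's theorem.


Step 1: On |z| = 2 the three terms have sizes |z^7| = 2^7 = 128, |72z| = 72*2 = 144, |10| = 10
Step 2: The dominant term is g(z) = 72z; let h(z) = z^7 + 10 so f = g + h
Step 3: On |z| = 2: |g| = 144 and |h| <= 128 + 10 = 138
Step 4: Since 144 > 138, |h| < |g| on |z| = 2, so by Rouche f has the same number of zeros as g inside |z| < 2
Step 5: g(z) = 72z has 1 zero (at the origin, multiplicity 1) inside |z| < 2. Answer = 1

1


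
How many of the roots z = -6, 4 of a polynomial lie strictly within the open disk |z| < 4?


Step 1: Check each root:
  z = -6: |-6| = 6 >= 4
  z = 4: |4| = 4 >= 4
Step 2: Count = 0

0


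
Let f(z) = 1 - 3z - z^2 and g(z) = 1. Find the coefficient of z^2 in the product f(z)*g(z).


Step 1: z^2 term in f*g comes from: (1)*(0) + (-3z)*(0) + (-z^2)*(1)
Step 2: = 0 + 0 - 1
Step 3: = -1

-1


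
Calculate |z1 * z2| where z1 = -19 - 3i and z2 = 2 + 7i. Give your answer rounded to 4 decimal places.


Step 1: |z1| = sqrt((-19)^2 + (-3)^2) = sqrt(370)
Step 2: |z2| = sqrt(2^2 + 7^2) = sqrt(53)
Step 3: |z1*z2| = |z1|*|z2| = sqrt(370) * sqrt(53) = sqrt(370 * 53) = sqrt(19610)
Step 4: = 140.0357

140.0357


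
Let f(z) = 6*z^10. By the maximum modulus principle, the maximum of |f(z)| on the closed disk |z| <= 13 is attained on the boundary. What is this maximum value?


Step 1: On |z| = 13, |f(z)| = 6 * |z|^10 = 6 * 13^10
Step 2: By maximum modulus principle, maximum is on boundary.
Step 3: Maximum = 6 * 137858491849 = 827150951094

827150951094


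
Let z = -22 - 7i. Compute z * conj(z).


Step 1: conj(z) = -22 + 7i
Step 2: z * conj(z) = (-22)^2 + (-7)^2
Step 3: = 484 + 49 = 533

533


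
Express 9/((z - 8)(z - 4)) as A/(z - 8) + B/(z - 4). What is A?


Step 1: Multiply both sides by (z - 8) and set z = 8
Step 2: A = 9 / (8 - 4)
Step 3: A = 9 / 4
Step 4: A = 9/4

9/4


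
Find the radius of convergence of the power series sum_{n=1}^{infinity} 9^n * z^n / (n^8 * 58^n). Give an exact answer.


Step 1: General term a_n = 9^n / (n^8 * 58^n)
Step 2: By the root test, |a_n|^(1/n) = 9 / (n^(8/n) * 58) -> 9/58 as n -> infinity (since n^(8/n) -> 1)
Step 3: R = 1/lim|a_n|^(1/n) = 58/9

58/9


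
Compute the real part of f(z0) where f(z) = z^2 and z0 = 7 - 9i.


Step 1: z0 = 7 - 9i
Step 2: z0^2 = 7^2 - (-9)^2 - 126i
Step 3: real part = 49 - 81 = -32

-32


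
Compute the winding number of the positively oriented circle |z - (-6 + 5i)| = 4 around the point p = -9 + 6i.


Step 1: Center c = (-6, 5), radius = 4
Step 2: |p - c|^2 = (-3)^2 + 1^2 = 10
Step 3: r^2 = 16
Step 4: |p-c| < r so winding number = 1

1


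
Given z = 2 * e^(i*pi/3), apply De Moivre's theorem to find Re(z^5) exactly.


Step 1: By De Moivre's theorem, z^5 = 2^5 * e^(i*5*pi/3) = 32 * (cos(5*pi/3) + i*sin(5*pi/3))
Step 2: |z|^5 = 2^5 = 32
Step 3: The angle 5*pi/3 already lies in [0, 2*pi)
Step 4: cos(5*pi/3) = 1/2
Step 5: Re(z^5) = 32 * 1/2 = 16

16


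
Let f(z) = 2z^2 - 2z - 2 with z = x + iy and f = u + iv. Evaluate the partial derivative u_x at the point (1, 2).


Step 1: f(z) = 2(x+iy)^2 - 2(x+iy) - 2
Step 2: u = 2(x^2 - y^2) - 2x - 2
Step 3: u_x = 4x - 2
Step 4: At (1, 2): u_x = 4 - 2 = 2

2


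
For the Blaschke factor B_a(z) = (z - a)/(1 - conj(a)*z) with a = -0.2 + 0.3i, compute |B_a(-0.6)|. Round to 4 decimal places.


Step 1: Numerator z0 - a = -0.6 - (-0.2 + 0.3i) = -0.4 - 0.3i
Step 2: Denominator 1 - conj(a)*z0 = 1 - (-0.2 - 0.3i)*(-0.6) = 0.88 - 0.18i
Step 3: |z0 - a|^2 = (-0.4)^2 + (-0.3)^2 = 0.25; |1 - conj(a)*z0|^2 = 0.88^2 + (-0.18)^2 = 0.8068
Step 4: |B_a(-0.6)| = sqrt(0.25 / 0.8068) = sqrt(0.309866)
Step 5: = 0.5567

0.5567


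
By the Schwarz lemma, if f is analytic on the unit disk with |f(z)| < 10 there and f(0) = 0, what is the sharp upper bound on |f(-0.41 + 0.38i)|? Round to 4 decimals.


Step 1: g = f/10 maps D -> D with g(0) = 0, so by the Schwarz lemma |g(z)| <= |z|, i.e. |f(z)| <= 10|z|; this is sharp (f(z) = 10z).
Step 2: |z0|^2 = (-0.41)^2 + 0.38^2 = 0.3125
Step 3: |z0| = sqrt(0.3125) = 0.559017
Step 4: Best bound = 10 * |z0| = 10 * 0.559017 = 5.5902

5.5902


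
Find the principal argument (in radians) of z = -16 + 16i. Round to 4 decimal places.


Step 1: z = -16 + 16i
Step 2: arg(z) = atan2(16, -16)
Step 3: arg(z) = 2.3562

2.3562


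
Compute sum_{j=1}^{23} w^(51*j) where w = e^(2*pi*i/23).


Step 1: The sum sum_{j=1}^{n} w^(k*j) equals n if n | k, else 0.
Step 2: Here n = 23, k = 51
Step 3: Does n divide k? 23 | 51 -> False
Step 4: Sum = 0

0


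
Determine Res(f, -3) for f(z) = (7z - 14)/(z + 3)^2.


Step 1: Pole of order 2 at z = -3
Step 2: Res = lim d/dz [(z + 3)^2 * f(z)] as z -> -3
Step 3: (z + 3)^2 * f(z) = 7z - 14
Step 4: d/dz[7z - 14] = 7

7


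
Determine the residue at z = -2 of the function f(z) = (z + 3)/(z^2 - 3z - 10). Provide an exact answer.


Step 1: Q(z) = z^2 - 3z - 10 = (z + 2)(z - 5)
Step 2: Q'(z) = 2z - 3
Step 3: Q'(-2) = -7, P(-2) = 1
Step 4: Res = P(-2)/Q'(-2) = 1/(-7) = -1/7

-1/7


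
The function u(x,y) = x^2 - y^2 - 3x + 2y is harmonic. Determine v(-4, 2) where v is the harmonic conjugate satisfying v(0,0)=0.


Step 1: v_x = -u_y = 2y - 2
Step 2: v_y = u_x = 2x - 3
Step 3: v = 2xy - 2x - 3y + C
Step 4: v(0,0) = 0 => C = 0
Step 5: v(-4, 2) = -14

-14


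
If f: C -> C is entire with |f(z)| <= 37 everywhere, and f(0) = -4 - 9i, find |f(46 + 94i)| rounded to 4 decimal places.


Step 1: By Liouville's theorem, a bounded entire function is constant.
Step 2: f(z) = f(0) = -4 - 9i for all z.
Step 3: |f(w)| = |-4 - 9i| = sqrt(16 + 81)
Step 4: = 9.8489

9.8489


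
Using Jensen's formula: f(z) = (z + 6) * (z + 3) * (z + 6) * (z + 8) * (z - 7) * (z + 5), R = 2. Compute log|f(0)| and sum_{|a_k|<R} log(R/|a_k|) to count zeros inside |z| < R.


Jensen's formula: (1/2pi)*integral log|f(Re^it)|dt = log|f(0)| + sum_{|a_k|<R} log(R/|a_k|)
Step 1: f(0) = 6 * 3 * 6 * 8 * (-7) * 5 = -30240
Step 2: log|f(0)| = log|-6| + log|-3| + log|-6| + log|-8| + log|7| + log|-5| = 10.3169
Step 3: Zeros inside |z| < 2: none
Step 4: Jensen sum = (empty sum) = 0
Step 5: n(R) = number of terms in the Jensen sum = count of zeros inside |z| < 2 = 0

0


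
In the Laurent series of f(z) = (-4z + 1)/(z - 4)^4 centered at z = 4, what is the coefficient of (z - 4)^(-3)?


Step 1: Write the numerator in powers of (z - 4): -4z + 1 = -4(z - 4) + (-4*4 + 1) = -4(z - 4) - 15
Step 2: Divide by (z - 4)^4: f(z) = -15(z - 4)^(-4) - 4(z - 4)^(-3)
Step 3: This finite sum is the Laurent series of f about z = 4.
Step 4: Coefficient of (z - 4)^(-3) = coefficient of (z - 4) in the re-centred numerator = -4

-4


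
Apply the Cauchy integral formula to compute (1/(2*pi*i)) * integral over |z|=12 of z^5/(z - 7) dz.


Step 1: f(z) = z^5, a = 7 is inside |z| = 12
Step 2: By Cauchy integral formula: (1/(2pi*i)) * integral = f(a)
Step 3: f(7) = 7^5 = 16807

16807


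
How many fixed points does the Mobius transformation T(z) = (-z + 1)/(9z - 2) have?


Step 1: Fixed points satisfy T(z) = z
Step 2: 9z^2 - z - 1 = 0
Step 3: Discriminant = (-1)^2 - 4*9*(-1) = 37
Step 4: Number of fixed points = 2

2


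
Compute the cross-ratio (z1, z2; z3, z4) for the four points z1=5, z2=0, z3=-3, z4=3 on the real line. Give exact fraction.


Step 1: (z1-z3)(z2-z4) = 8 * (-3) = -24
Step 2: (z1-z4)(z2-z3) = 2 * 3 = 6
Step 3: Cross-ratio = -24/6 = -4

-4


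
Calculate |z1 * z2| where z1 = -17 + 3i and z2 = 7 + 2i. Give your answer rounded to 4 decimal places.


Step 1: |z1| = sqrt((-17)^2 + 3^2) = sqrt(298)
Step 2: |z2| = sqrt(7^2 + 2^2) = sqrt(53)
Step 3: |z1*z2| = |z1|*|z2| = sqrt(298) * sqrt(53) = sqrt(298 * 53) = sqrt(15794)
Step 4: = 125.6742

125.6742


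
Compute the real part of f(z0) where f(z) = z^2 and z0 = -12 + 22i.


Step 1: z0 = -12 + 22i
Step 2: z0^2 = (-12)^2 - 22^2 - 528i
Step 3: real part = 144 - 484 = -340

-340


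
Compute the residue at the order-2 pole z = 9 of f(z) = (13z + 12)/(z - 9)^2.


Step 1: Pole of order 2 at z = 9
Step 2: Res = lim d/dz [(z - 9)^2 * f(z)] as z -> 9
Step 3: (z - 9)^2 * f(z) = 13z + 12
Step 4: d/dz[13z + 12] = 13

13


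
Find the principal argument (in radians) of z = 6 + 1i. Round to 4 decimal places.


Step 1: z = 6 + 1i
Step 2: arg(z) = atan2(1, 6)
Step 3: arg(z) = 0.1651

0.1651


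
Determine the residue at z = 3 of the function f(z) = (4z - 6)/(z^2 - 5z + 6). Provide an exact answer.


Step 1: Q(z) = z^2 - 5z + 6 = (z - 3)(z - 2)
Step 2: Q'(z) = 2z - 5
Step 3: Q'(3) = 1, P(3) = 6
Step 4: Res = P(3)/Q'(3) = 6/1 = 6

6


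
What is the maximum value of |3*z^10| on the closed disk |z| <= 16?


Step 1: On |z| = 16, |f(z)| = 3 * |z|^10 = 3 * 16^10
Step 2: By maximum modulus principle, maximum is on boundary.
Step 3: Maximum = 3 * 1099511627776 = 3298534883328

3298534883328


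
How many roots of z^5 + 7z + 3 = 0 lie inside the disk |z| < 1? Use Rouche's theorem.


Step 1: On |z| = 1 the three terms have sizes |z^5| = 1^5 = 1, |7z| = 7*1 = 7, |3| = 3
Step 2: The dominant term is g(z) = 7z; let h(z) = z^5 + 3 so f = g + h
Step 3: On |z| = 1: |g| = 7 and |h| <= 1 + 3 = 4
Step 4: Since 7 > 4, |h| < |g| on |z| = 1, so by Rouche f has the same number of zeros as g inside |z| < 1
Step 5: g(z) = 7z has 1 zero (at the origin, multiplicity 1) inside |z| < 1. Answer = 1

1


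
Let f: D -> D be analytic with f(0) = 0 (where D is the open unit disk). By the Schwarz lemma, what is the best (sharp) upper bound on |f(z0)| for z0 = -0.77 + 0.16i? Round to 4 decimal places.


Step 1: Schwarz lemma: if f: D -> D is analytic with f(0) = 0, then |f(z)| <= |z| for all z in D, and this is sharp (f(z) = z).
Step 2: |z0|^2 = (-0.77)^2 + 0.16^2 = 0.6185
Step 3: |z0| = sqrt(0.6185) = 0.786448
Step 4: Best bound = |z0| = 0.7864

0.7864


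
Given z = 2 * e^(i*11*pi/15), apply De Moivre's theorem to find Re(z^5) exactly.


Step 1: By De Moivre's theorem, z^5 = 2^5 * e^(i*5*11*pi/15) = 32 * (cos(11*pi/3) + i*sin(11*pi/3))
Step 2: |z|^5 = 2^5 = 32
Step 3: Reduce the angle mod 2*pi: 11*pi/3 - 2*pi = 5*pi/3
Step 4: cos(5*pi/3) = 1/2
Step 5: Re(z^5) = 32 * 1/2 = 16

16


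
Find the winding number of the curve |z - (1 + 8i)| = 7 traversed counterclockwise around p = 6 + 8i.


Step 1: Center c = (1, 8), radius = 7
Step 2: |p - c|^2 = 5^2 + 0^2 = 25
Step 3: r^2 = 49
Step 4: |p-c| < r so winding number = 1

1


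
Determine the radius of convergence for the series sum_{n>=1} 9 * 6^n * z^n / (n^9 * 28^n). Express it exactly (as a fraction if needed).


Step 1: General term a_n = 9 * 6^n / (n^9 * 28^n)
Step 2: By the root test, |a_n|^(1/n) = 9^(1/n) * 6 / (n^(9/n) * 28) -> 6/28 as n -> infinity (since 9^(1/n) -> 1 and n^(9/n) -> 1)
Step 3: R = 1/lim|a_n|^(1/n) = 28/6 = 14/3

14/3


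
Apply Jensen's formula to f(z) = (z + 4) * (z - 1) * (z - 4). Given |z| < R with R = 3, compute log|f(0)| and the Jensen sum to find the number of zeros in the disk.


Jensen's formula: (1/2pi)*integral log|f(Re^it)|dt = log|f(0)| + sum_{|a_k|<R} log(R/|a_k|)
Step 1: f(0) = 4 * (-1) * (-4) = 16
Step 2: log|f(0)| = log|-4| + log|1| + log|4| = 2.7726
Step 3: Zeros inside |z| < 3: 1
Step 4: Jensen sum = log(3/1) = 1.0986
Step 5: n(R) = number of terms in the Jensen sum = count of zeros inside |z| < 3 = 1

1


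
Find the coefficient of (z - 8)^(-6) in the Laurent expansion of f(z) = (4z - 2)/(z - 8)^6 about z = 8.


Step 1: Write the numerator in powers of (z - 8): 4z - 2 = 4(z - 8) + (4*8 - 2) = 4(z - 8) + 30
Step 2: Divide by (z - 8)^6: f(z) = 30(z - 8)^(-6) + 4(z - 8)^(-5)
Step 3: This finite sum is the Laurent series of f about z = 8.
Step 4: Coefficient of (z - 8)^(-6) = 4*8 - 2 = 30

30


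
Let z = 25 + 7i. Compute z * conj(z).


Step 1: conj(z) = 25 - 7i
Step 2: z * conj(z) = 25^2 + 7^2
Step 3: = 625 + 49 = 674

674


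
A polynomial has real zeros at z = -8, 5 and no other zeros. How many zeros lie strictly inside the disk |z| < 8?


Step 1: Check each root:
  z = -8: |-8| = 8 >= 8
  z = 5: |5| = 5 < 8
Step 2: Count = 1

1


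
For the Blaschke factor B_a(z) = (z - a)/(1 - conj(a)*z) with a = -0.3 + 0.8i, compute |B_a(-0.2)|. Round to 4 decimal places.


Step 1: Numerator z0 - a = -0.2 - (-0.3 + 0.8i) = 0.1 - 0.8i
Step 2: Denominator 1 - conj(a)*z0 = 1 - (-0.3 - 0.8i)*(-0.2) = 0.94 - 0.16i
Step 3: |z0 - a|^2 = 0.1^2 + (-0.8)^2 = 0.65; |1 - conj(a)*z0|^2 = 0.94^2 + (-0.16)^2 = 0.9092
Step 4: |B_a(-0.2)| = sqrt(0.65 / 0.9092) = sqrt(0.714914)
Step 5: = 0.8455

0.8455
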